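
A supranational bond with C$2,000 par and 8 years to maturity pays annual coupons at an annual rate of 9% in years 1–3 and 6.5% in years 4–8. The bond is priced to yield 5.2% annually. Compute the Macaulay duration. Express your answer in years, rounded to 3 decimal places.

Periodic yield y = 0.052. Discount each cash flow and weight by its year:
  t   CF        PV=CF/(1+0.052)^t    t·PV
  1       180.00       171.1027       171.1027
  2       180.00       162.6451       325.2902
  3       180.00       154.6056       463.8169
  4       130.00       106.1403       424.5613
  5       130.00       100.8938       504.4692
  6       130.00        95.9067       575.4402
  7       130.00        91.1661       638.1624
  8     2,130.00     1,419.8867    11,359.0934
  Σ                  2,302.3470    14,461.9362
Price P = Σ PV = 2,302.3470.
Macaulay duration = Σ(t·PV) / P = 14,461.9362 / 2,302.3470 = 6.28139 years.

6.281 years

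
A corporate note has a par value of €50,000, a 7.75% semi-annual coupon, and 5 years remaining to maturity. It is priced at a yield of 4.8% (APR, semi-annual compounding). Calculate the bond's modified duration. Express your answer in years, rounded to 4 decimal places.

4.1910 years

Periodic yield y = 0.024. First find Macaulay duration:
  t   CF        PV=CF/(1+0.024)^t    t·PV
  1     1,937.50     1,892.0898     1,892.0898
  2     1,937.50     1,847.7440     3,695.4880
  3     1,937.50     1,804.4375     5,413.3125
  4     1,937.50     1,762.1460     7,048.5839
  5     1,937.50     1,720.8457     8,604.2284
  6     1,937.50     1,680.5134    10,083.0802
  7     1,937.50     1,641.1263    11,487.8843
  8     1,937.50     1,602.6624    12,821.2995
  9     1,937.50     1,565.1000    14,085.9003
  10   51,937.50    40,971.4633   409,714.6326
  Σ                 56,488.1284   484,846.4997
P = 56,488.1284; Macaulay duration = 484,846.4997 / 56,488.1284 = 8.58316 half-year periods = 4.29158 years.
Modified duration = D_Mac / (1 + y) = 4.29158 / 1.024 = 4.19099 years.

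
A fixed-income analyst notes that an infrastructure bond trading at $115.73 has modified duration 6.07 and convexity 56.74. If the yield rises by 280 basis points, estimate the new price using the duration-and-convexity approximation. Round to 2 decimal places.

Duration effect: -D_mod·Δy = -6.07 × (+0.028) = -0.169960
Convexity effect: ½·C·(Δy)² = 0.5 × 56.74 × (0.028)² = +0.02224208
ΔP/P ≈ -0.169960 + 0.02224208 = -0.14771792
New price ≈ 115.73 × (1 - 0.14771792) = 98.6346051184.

$98.63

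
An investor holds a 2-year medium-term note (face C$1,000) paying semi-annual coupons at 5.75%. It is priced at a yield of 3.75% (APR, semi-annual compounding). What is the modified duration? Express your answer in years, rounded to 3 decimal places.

1.884 years

Periodic yield y = 0.01875. First find Macaulay duration:
  t   CF        PV=CF/(1+0.01875)^t    t·PV
  1        28.75        28.2209        28.2209
  2        28.75        27.7015        55.4029
  3        28.75        27.1916        81.5748
  4     1,028.75       955.0791     3,820.3166
  Σ                  1,038.1931     3,985.5152
P = 1,038.1931; Macaulay duration = 3,985.5152 / 1,038.1931 = 3.83890 half-year periods = 1.91945 years.
Modified duration = D_Mac / (1 + y) = 1.91945 / 1.01875 = 1.88412 years.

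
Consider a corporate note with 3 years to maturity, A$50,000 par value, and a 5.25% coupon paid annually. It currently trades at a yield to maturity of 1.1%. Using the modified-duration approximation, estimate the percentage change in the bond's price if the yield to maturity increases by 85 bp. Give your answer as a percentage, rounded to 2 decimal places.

-2.41%

Periodic yield y = 0.011. Modified duration first:
  t   CF        PV=CF/(1+0.011)^t    t·PV
  1     2,625.00     2,596.4392     2,596.4392
  2     2,625.00     2,568.1891     5,136.3782
  3    52,625.00    50,925.8917   152,777.6751
  Σ                 56,090.5200   160,510.4924
P = 56,090.5200; D_Mac = 2.86163 yrs; D_mod = 2.86163/(1+0.011) = 2.83050 yrs.
ΔP/P ≈ -D_mod · Δy = -2.83050 × (+0.0085) = -0.024059 = -2.4059%.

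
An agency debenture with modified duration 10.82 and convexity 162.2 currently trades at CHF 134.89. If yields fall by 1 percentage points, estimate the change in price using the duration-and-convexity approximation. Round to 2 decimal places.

+CHF 15.69

Duration effect: -D_mod·Δy = -10.82 × (-0.01) = +0.108200
Convexity effect: ½·C·(Δy)² = 0.5 × 162.2 × (-0.01)² = +0.0081100
ΔP/P ≈ +0.108200 + 0.0081100 = +0.116310
ΔP ≈ 134.89 × (+0.116310) = +15.6890559.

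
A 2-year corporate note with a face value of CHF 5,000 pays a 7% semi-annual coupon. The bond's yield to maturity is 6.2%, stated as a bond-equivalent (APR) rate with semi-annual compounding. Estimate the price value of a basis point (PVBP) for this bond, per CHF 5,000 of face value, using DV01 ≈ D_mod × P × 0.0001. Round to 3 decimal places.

Periodic yield y = 0.031.
  t   CF        PV=CF/(1+0.031)^t    t·PV
  1       175.00       169.7381       169.7381
  2       175.00       164.6345       329.2689
  3       175.00       159.6842       479.0527
  4     5,175.00     4,580.1077    18,320.4309
  Σ                  5,074.1645    19,298.4906
P = 5,074.1645; D_Mac = 3.80328 half-year periods = 1.90164 yrs; D_mod = 1.84446 yrs.
DV01 ≈ 1.84446 × 5,074.1645 × 0.0001 = 0.935911.

CHF 0.936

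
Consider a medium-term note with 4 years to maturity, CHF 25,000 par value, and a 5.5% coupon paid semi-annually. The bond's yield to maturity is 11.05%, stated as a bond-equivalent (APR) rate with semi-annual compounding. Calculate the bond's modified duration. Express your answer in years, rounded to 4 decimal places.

Periodic yield y = 0.05525. First find Macaulay duration:
  t   CF        PV=CF/(1+0.05525)^t    t·PV
  1       687.50       651.5044       651.5044
  2       687.50       617.3934     1,234.7868
  3       687.50       585.0684     1,755.2051
  4       687.50       554.4358     2,217.7432
  5       687.50       525.4071     2,627.0353
  6       687.50       497.8982     2,987.3891
  7       687.50       471.8296     3,302.8072
  8    25,687.50    16,706.2491   133,649.9928
  Σ                 20,609.7859   148,426.4637
P = 20,609.7859; Macaulay duration = 148,426.4637 / 20,609.7859 = 7.20175 half-year periods = 3.60087 years.
Modified duration = D_Mac / (1 + y) = 3.60087 / 1.05525 = 3.41234 years.

3.4123 years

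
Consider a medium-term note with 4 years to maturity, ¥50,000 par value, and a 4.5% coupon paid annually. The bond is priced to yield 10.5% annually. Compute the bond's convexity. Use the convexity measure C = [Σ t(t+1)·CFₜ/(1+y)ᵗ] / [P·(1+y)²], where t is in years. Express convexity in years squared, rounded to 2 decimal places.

14.85

With y = 0.105:
  t   CF        PV=CF/(1+0.105)^t    t·PV        t(t+1)·PV
  1     2,250.00     2,036.1991     2,036.1991       4,072.3982
  2     2,250.00     1,842.7141     3,685.4282      11,056.2847
  3     2,250.00     1,667.6146     5,002.8437      20,011.3750
  4    52,250.00    35,045.8972   140,183.5888     700,917.9440
  Σ                 40,592.4250   150,908.0599     736,058.0018
P = 40,592.4250.
Convexity = Σ t(t+1)·PV / [P·(1+y)²] = 736,058.0018 / (40,592.4250 × 1.221025) = 14.85055.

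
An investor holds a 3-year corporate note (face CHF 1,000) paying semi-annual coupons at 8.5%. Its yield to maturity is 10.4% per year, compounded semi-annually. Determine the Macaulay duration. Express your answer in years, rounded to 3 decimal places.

Periodic yield y = 0.052. Discount each cash flow and weight by its period:
  t   CF        PV=CF/(1+0.052)^t    t·PV
  1        42.50        40.3992        40.3992
  2        42.50        38.4023        76.8046
  3        42.50        36.5041       109.5123
  4        42.50        34.6997       138.7989
  5        42.50        32.9845       164.9226
  6     1,042.50       769.0979     4,614.5874
  Σ                    952.0878     5,145.0251
Price P = Σ PV = 952.0878.
Macaulay duration = Σ(t·PV) / P = 5,145.0251 / 952.0878 = 5.40394 half-year periods.
In years: 5.40394 / 2 = 2.70197 years.

2.702 years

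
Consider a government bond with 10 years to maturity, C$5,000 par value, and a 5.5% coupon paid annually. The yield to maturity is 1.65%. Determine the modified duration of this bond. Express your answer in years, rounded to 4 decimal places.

8.1409 years

Periodic yield y = 0.0165. First find Macaulay duration:
  t   CF        PV=CF/(1+0.0165)^t    t·PV
  1       275.00       270.5362       270.5362
  2       275.00       266.1448       532.2895
  3       275.00       261.8247       785.4740
  4       275.00       257.5747     1,030.2987
  5       275.00       253.3937     1,266.9684
  6       275.00       249.2806     1,495.6833
  7       275.00       245.2342     1,716.6393
  8       275.00       241.2535     1,930.0280
  9       275.00       237.3374     2,136.0369
  10    5,275.00     4,478.6656    44,786.6557
  Σ                  6,761.2452    55,950.6100
P = 6,761.2452; Macaulay duration = 55,950.6100 / 6,761.2452 = 8.27519 years.
Modified duration = D_Mac / (1 + y) = 8.27519 / 1.0165 = 8.14087 years.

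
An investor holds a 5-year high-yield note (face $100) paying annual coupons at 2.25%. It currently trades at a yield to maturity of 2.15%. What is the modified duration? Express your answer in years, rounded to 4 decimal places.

Periodic yield y = 0.0215. First find Macaulay duration:
  t   CF        PV=CF/(1+0.0215)^t    t·PV
  1         2.25         2.2026         2.2026
  2         2.25         2.1563         4.3126
  3         2.25         2.1109         6.3327
  4         2.25         2.0665         8.2659
  5       102.25        91.9330       459.6650
  Σ                    100.4693       480.7788
P = 100.4693; Macaulay duration = 480.7788 / 100.4693 = 4.78533 years.
Modified duration = D_Mac / (1 + y) = 4.78533 / 1.0215 = 4.68461 years.

4.6846 years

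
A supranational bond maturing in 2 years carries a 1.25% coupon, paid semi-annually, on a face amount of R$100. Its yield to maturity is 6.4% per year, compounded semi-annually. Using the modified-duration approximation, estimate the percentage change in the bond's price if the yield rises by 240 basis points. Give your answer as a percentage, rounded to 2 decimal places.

Periodic yield y = 0.032. Modified duration first:
  t   CF        PV=CF/(1+0.032)^t    t·PV
  1        0.625         0.6056         0.6056
  2        0.625         0.5868         1.1737
  3        0.625         0.5686         1.7059
  4      100.625        88.7130       354.8519
  Σ                     90.4741       358.3371
P = 90.4741; D_Mac = 3.96066 half-year periods = 1.98033 yrs; D_mod = 1.98033/(1+0.032) = 1.91892 yrs.
ΔP/P ≈ -D_mod · Δy = -1.91892 × (+0.024) = -0.046054 = -4.6054%.

-4.61%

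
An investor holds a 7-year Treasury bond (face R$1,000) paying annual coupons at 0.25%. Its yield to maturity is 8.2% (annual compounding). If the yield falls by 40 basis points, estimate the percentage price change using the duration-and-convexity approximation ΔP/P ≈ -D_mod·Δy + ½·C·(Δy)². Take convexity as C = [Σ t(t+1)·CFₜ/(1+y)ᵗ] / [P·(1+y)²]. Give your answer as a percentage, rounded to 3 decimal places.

With y = 0.082:
  t   CF        PV=CF/(1+0.082)^t    t·PV        t(t+1)·PV
  1         2.50         2.3105         2.3105           4.6211
  2         2.50         2.1354         4.2709          12.8126
  3         2.50         1.9736         5.9208          23.6832
  4         2.50         1.8240         7.2961          36.4805
  5         2.50         1.6858         8.4290          50.5737
  6         2.50         1.5580         9.3482          65.4374
  7     1,002.50       577.4223     4,041.9561      32,335.6491
  Σ                    588.9097     4,079.5316      32,529.2575
P = 588.9097; D_Mac = 6.92726 yrs; D_mod = 6.40227 yrs; C = 47.18141.
Duration effect: -6.40227 × (-0.004) = +0.025609
Convexity effect: 0.5 × 47.18141 × (-0.004)² = +0.0003775
ΔP/P ≈ +0.025609 + 0.0003775 = +0.025987 = +2.5987%.

+2.599%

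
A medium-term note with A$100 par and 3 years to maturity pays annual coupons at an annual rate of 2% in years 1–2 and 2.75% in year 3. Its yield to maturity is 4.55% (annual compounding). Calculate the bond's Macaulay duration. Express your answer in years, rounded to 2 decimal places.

Periodic yield y = 0.0455. Discount each cash flow and weight by its year:
  t   CF        PV=CF/(1+0.0455)^t    t·PV
  1         2.00         1.9130         1.9130
  2         2.00         1.8297         3.6594
  3       102.75        89.9104       269.7311
  Σ                     93.6530       275.3034
Price P = Σ PV = 93.6530.
Macaulay duration = Σ(t·PV) / P = 275.3034 / 93.6530 = 2.93961 years.

2.94 years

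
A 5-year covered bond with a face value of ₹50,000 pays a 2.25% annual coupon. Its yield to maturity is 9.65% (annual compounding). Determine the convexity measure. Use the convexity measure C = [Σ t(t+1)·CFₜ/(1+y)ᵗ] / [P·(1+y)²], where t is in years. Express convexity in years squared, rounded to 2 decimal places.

With y = 0.0965:
  t   CF        PV=CF/(1+0.0965)^t    t·PV        t(t+1)·PV
  1     1,125.00     1,025.9918     1,025.9918       2,051.9836
  2     1,125.00       935.6970     1,871.3941       5,614.1822
  3     1,125.00       853.3489     2,560.0466      10,240.1864
  4     1,125.00       778.2479     3,112.9917      15,564.9587
  5    51,125.00    32,254.4871   161,272.4357     967,634.6145
  Σ                 35,847.7728   169,842.8599   1,001,105.9254
P = 35,847.7728.
Convexity = Σ t(t+1)·PV / [P·(1+y)²] = 1,001,105.9254 / (35,847.7728 × 1.202312) = 23.22740.

23.23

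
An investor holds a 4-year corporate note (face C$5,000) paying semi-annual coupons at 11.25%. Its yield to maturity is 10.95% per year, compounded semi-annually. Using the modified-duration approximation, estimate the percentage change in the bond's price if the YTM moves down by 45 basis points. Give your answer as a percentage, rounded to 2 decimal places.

Periodic yield y = 0.05475. Modified duration first:
  t   CF        PV=CF/(1+0.05475)^t    t·PV
  1       281.25       266.6509       266.6509
  2       281.25       252.8095       505.6191
  3       281.25       239.6867       719.0601
  4       281.25       227.2450       908.9801
  5       281.25       215.4492     1,077.2459
  6       281.25       204.2656     1,225.5939
  7       281.25       193.6626     1,355.6383
  8     5,281.25     3,447.7872    27,582.2977
  Σ                  5,047.5568    33,641.0859
P = 5,047.5568; D_Mac = 6.66483 half-year periods = 3.33241 yrs; D_mod = 3.33241/(1+0.05475) = 3.15943 yrs.
ΔP/P ≈ -D_mod · Δy = -3.15943 × (-0.0045) = +0.014217 = +1.4217%.

+1.42%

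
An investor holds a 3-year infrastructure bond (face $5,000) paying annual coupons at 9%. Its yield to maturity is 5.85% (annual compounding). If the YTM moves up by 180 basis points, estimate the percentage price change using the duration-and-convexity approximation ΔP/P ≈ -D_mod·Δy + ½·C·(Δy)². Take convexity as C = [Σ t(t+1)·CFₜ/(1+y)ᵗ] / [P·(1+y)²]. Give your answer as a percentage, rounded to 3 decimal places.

-4.553%

With y = 0.0585:
  t   CF        PV=CF/(1+0.0585)^t    t·PV        t(t+1)·PV
  1       450.00       425.1299       425.1299         850.2598
  2       450.00       401.6343       803.2686       2,409.8058
  3     5,450.00     4,595.4063    13,786.2189      55,144.8756
  Σ                  5,422.1705    15,014.6174      58,404.9412
P = 5,422.1705; D_Mac = 2.76912 yrs; D_mod = 2.61608 yrs; C = 9.61379.
Duration effect: -2.61608 × (+0.018) = -0.047089
Convexity effect: 0.5 × 9.61379 × (0.018)² = +0.0015574
ΔP/P ≈ -0.047089 + 0.0015574 = -0.045532 = -4.5532%.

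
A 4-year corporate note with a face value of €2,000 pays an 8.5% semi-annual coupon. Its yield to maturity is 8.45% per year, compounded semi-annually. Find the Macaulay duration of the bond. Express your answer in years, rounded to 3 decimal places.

3.474 years

Periodic yield y = 0.04225. Discount each cash flow and weight by its period:
  t   CF        PV=CF/(1+0.04225)^t    t·PV
  1        85.00        81.5543        81.5543
  2        85.00        78.2483       156.4967
  3        85.00        75.0764       225.2291
  4        85.00        72.0330       288.1319
  5        85.00        69.1129       345.5647
  6        85.00        66.3113       397.8678
  7        85.00        63.6232       445.3625
  8     2,085.00     1,497.3759    11,979.0069
  Σ                  2,003.3353    13,919.2139
Price P = Σ PV = 2,003.3353.
Macaulay duration = Σ(t·PV) / P = 13,919.2139 / 2,003.3353 = 6.94802 half-year periods.
In years: 6.94802 / 2 = 3.47401 years.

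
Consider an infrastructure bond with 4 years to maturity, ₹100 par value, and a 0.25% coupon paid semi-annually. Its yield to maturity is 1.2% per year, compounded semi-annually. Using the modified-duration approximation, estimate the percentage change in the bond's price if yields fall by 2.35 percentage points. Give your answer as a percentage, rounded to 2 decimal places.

Periodic yield y = 0.006. Modified duration first:
  t   CF        PV=CF/(1+0.006)^t    t·PV
  1        0.125         0.1243         0.1243
  2        0.125         0.1235         0.2470
  3        0.125         0.1228         0.3683
  4        0.125         0.1220         0.4882
  5        0.125         0.1213         0.6066
  6        0.125         0.1206         0.7236
  7        0.125         0.1199         0.8391
  8      100.125        95.4462       763.5697
  Σ                     96.3006       766.9667
P = 96.3006; D_Mac = 7.96430 half-year periods = 3.98215 yrs; D_mod = 3.98215/(1+0.006) = 3.95840 yrs.
ΔP/P ≈ -D_mod · Δy = -3.95840 × (-0.0235) = +0.093022 = +9.3022%.

+9.30%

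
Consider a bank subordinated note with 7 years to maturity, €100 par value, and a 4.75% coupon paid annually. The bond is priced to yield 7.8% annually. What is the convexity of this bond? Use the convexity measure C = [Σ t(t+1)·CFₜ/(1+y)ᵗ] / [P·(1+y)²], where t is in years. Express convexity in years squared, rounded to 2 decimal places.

39.35

With y = 0.078:
  t   CF        PV=CF/(1+0.078)^t    t·PV        t(t+1)·PV
  1         4.75         4.4063         4.4063           8.8126
  2         4.75         4.0875         8.1750          24.5249
  3         4.75         3.7917        11.3752          45.5008
  4         4.75         3.5174        14.0695          70.3475
  5         4.75         3.2629        16.3144          97.8861
  6         4.75         3.0268        18.1607         127.1248
  7       104.75        61.9188       433.4318       3,467.4542
  Σ                     84.0114       505.9328       3,841.6509
P = 84.0114.
Convexity = Σ t(t+1)·PV / [P·(1+y)²] = 3,841.6509 / (84.0114 × 1.162084) = 39.34978.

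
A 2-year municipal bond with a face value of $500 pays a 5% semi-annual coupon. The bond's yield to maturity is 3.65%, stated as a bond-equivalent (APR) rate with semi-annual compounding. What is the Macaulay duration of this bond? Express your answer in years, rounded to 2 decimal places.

1.93 years

Periodic yield y = 0.01825. Discount each cash flow and weight by its period:
  t   CF        PV=CF/(1+0.01825)^t    t·PV
  1        12.50        12.2760        12.2760
  2        12.50        12.0559        24.1119
  3        12.50        11.8399        35.5196
  4       512.50       476.7341     1,906.9363
  Σ                    512.9058     1,978.8437
Price P = Σ PV = 512.9058.
Macaulay duration = Σ(t·PV) / P = 1,978.8437 / 512.9058 = 3.85810 half-year periods.
In years: 3.85810 / 2 = 1.92905 years.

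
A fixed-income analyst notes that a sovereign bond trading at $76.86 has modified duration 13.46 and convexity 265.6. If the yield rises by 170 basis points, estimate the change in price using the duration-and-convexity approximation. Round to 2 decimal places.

Duration effect: -D_mod·Δy = -13.46 × (+0.017) = -0.228820
Convexity effect: ½·C·(Δy)² = 0.5 × 265.6 × (0.017)² = +0.0383792
ΔP/P ≈ -0.228820 + 0.0383792 = -0.1904408
ΔP ≈ 76.86 × (-0.1904408) = -14.637279888.

-$14.64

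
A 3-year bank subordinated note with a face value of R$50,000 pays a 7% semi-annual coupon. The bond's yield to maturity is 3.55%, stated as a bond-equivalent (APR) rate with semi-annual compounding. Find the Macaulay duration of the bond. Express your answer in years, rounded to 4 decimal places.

2.7704 years

Periodic yield y = 0.01775. Discount each cash flow and weight by its period:
  t   CF        PV=CF/(1+0.01775)^t    t·PV
  1     1,750.00     1,719.4792     1,719.4792
  2     1,750.00     1,689.4908     3,378.9816
  3     1,750.00     1,660.0253     4,980.0760
  4     1,750.00     1,631.0738     6,524.2951
  5     1,750.00     1,602.6271     8,013.1357
  6    51,750.00    46,565.4375   279,392.6251
  Σ                 54,868.1338   304,008.5927
Price P = Σ PV = 54,868.1338.
Macaulay duration = Σ(t·PV) / P = 304,008.5927 / 54,868.1338 = 5.54071 half-year periods.
In years: 5.54071 / 2 = 2.77036 years.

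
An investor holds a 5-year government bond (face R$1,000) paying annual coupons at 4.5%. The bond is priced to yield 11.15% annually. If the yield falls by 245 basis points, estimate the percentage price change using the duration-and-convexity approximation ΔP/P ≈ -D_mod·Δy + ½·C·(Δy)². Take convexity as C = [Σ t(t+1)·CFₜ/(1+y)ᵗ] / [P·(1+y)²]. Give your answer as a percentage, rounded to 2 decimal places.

With y = 0.1115:
  t   CF        PV=CF/(1+0.1115)^t    t·PV        t(t+1)·PV
  1        45.00        40.4858        40.4858          80.9717
  2        45.00        36.4245        72.8490         218.5470
  3        45.00        32.7706        98.3117         393.2469
  4        45.00        29.4832       117.9328         589.6640
  5     1,045.00       615.9833     3,079.9166      18,479.4997
  Σ                    755.1474     3,409.4960      19,761.9294
P = 755.1474; D_Mac = 4.51501 yrs; D_mod = 4.06208 yrs; C = 21.18257.
Duration effect: -4.06208 × (-0.0245) = +0.099521
Convexity effect: 0.5 × 21.18257 × (-0.0245)² = +0.0063574
ΔP/P ≈ +0.099521 + 0.0063574 = +0.105878 = +10.5878%.

+10.59%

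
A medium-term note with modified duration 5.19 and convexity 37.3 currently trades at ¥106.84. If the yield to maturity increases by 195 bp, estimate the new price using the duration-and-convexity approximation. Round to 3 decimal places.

Duration effect: -D_mod·Δy = -5.19 × (+0.0195) = -0.101205
Convexity effect: ½·C·(Δy)² = 0.5 × 37.3 × (0.0195)² = +0.0070916625
ΔP/P ≈ -0.101205 + 0.0070916625 = -0.0941133375
New price ≈ 106.84 × (1 - 0.0941133375) = 96.7849310215.

¥96.785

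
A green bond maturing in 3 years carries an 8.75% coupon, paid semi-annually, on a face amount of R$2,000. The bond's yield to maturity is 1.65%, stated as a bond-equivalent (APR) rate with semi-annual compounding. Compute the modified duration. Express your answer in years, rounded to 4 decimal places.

2.7109 years

Periodic yield y = 0.00825. First find Macaulay duration:
  t   CF        PV=CF/(1+0.00825)^t    t·PV
  1        87.50        86.7840        86.7840
  2        87.50        86.0739       172.1478
  3        87.50        85.3696       256.1089
  4        87.50        84.6711       338.6843
  5        87.50        83.9783       419.8913
  6     2,087.50     1,987.0880    11,922.5280
  Σ                  2,413.9649    13,196.1444
P = 2,413.9649; Macaulay duration = 13,196.1444 / 2,413.9649 = 5.46658 half-year periods = 2.73329 years.
Modified duration = D_Mac / (1 + y) = 2.73329 / 1.00825 = 2.71093 years.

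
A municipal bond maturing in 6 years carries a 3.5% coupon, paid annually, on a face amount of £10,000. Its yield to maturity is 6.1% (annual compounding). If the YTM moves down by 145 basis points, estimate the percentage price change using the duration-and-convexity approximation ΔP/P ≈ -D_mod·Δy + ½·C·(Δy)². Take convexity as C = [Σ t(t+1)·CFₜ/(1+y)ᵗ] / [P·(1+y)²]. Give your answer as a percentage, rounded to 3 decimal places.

+7.829%

With y = 0.061:
  t   CF        PV=CF/(1+0.061)^t    t·PV        t(t+1)·PV
  1       350.00       329.8775       329.8775         659.7549
  2       350.00       310.9119       621.8237       1,865.4711
  3       350.00       293.0366       879.1099       3,516.4394
  4       350.00       276.1891     1,104.7563       5,523.7817
  5       350.00       260.3102     1,301.5508       7,809.3049
  6    10,350.00     7,255.1776    43,531.0654     304,717.4580
  Σ                  8,725.5028    47,768.1836     324,092.2101
P = 8,725.5028; D_Mac = 5.47455 yrs; D_mod = 5.15980 yrs; C = 32.99494.
Duration effect: -5.15980 × (-0.0145) = +0.074817
Convexity effect: 0.5 × 32.99494 × (-0.0145)² = +0.0034686
ΔP/P ≈ +0.074817 + 0.0034686 = +0.078286 = +7.8286%.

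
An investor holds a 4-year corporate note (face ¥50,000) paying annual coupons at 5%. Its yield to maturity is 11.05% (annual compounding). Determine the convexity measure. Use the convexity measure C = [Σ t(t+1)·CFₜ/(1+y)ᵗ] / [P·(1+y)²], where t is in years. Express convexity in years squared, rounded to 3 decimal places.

14.551

With y = 0.1105:
  t   CF        PV=CF/(1+0.1105)^t    t·PV        t(t+1)·PV
  1     2,500.00     2,251.2382     2,251.2382       4,502.4764
  2     2,500.00     2,027.2293     4,054.4587      12,163.3760
  3     2,500.00     1,825.5104     5,476.5313      21,906.1252
  4    52,500.00    34,521.1339   138,084.5354     690,422.6772
  Σ                 40,625.1118   149,866.7636     728,994.6549
P = 40,625.1118.
Convexity = Σ t(t+1)·PV / [P·(1+y)²] = 728,994.6549 / (40,625.1118 × 1.233210) = 14.55099.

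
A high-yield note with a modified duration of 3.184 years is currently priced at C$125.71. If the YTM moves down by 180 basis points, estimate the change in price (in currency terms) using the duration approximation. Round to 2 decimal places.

Duration approximation: ΔP/P ≈ -D_mod · Δy = -3.184 × (-0.018) = +0.057312.
ΔP ≈ 125.71 × (+0.057312) = +7.20469152.

+C$7.20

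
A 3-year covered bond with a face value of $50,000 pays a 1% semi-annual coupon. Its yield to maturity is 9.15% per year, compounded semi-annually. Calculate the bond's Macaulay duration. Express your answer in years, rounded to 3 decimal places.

2.957 years

Periodic yield y = 0.04575. Discount each cash flow and weight by its period:
  t   CF        PV=CF/(1+0.04575)^t    t·PV
  1       250.00       239.0629       239.0629
  2       250.00       228.6042       457.2085
  3       250.00       218.6031       655.8094
  4       250.00       209.0396       836.1583
  5       250.00       199.8944       999.4720
  6    50,250.00    38,421.0144   230,526.0862
  Σ                 39,516.2186   233,713.7972
Price P = Σ PV = 39,516.2186.
Macaulay duration = Σ(t·PV) / P = 233,713.7972 / 39,516.2186 = 5.91438 half-year periods.
In years: 5.91438 / 2 = 2.95719 years.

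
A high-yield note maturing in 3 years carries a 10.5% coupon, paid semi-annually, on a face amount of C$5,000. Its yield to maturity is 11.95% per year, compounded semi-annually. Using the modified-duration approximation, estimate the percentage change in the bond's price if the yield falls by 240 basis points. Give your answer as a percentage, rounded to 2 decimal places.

+5.98%

Periodic yield y = 0.05975. Modified duration first:
  t   CF        PV=CF/(1+0.05975)^t    t·PV
  1       262.50       247.6999       247.6999
  2       262.50       233.7343       467.4686
  3       262.50       220.5561       661.6682
  4       262.50       208.1209       832.4834
  5       262.50       196.3867       981.9337
  6     5,262.50     3,715.1090    22,290.6538
  Σ                  4,821.6069    25,481.9078
P = 4,821.6069; D_Mac = 5.28494 half-year periods = 2.64247 yrs; D_mod = 2.64247/(1+0.05975) = 2.49348 yrs.
ΔP/P ≈ -D_mod · Δy = -2.49348 × (-0.024) = +0.059844 = +5.9844%.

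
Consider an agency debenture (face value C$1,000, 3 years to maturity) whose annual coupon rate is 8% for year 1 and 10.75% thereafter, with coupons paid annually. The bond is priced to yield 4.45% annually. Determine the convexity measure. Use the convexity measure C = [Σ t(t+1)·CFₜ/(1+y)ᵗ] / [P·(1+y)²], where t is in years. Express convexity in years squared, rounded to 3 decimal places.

9.915

With y = 0.0445:
  t   CF        PV=CF/(1+0.0445)^t    t·PV        t(t+1)·PV
  1        80.00        76.5917        76.5917         153.1833
  2       107.50        98.5352       197.0705         591.2114
  3     1,107.50       971.8929     2,915.6786      11,662.7146
  Σ                  1,147.0198     3,189.3408      12,407.1094
P = 1,147.0198.
Convexity = Σ t(t+1)·PV / [P·(1+y)²] = 12,407.1094 / (1,147.0198 × 1.090980) = 9.91477.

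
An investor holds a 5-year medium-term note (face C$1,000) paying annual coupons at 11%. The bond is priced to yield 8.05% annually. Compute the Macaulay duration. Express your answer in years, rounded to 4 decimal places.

4.1545 years

Periodic yield y = 0.0805. Discount each cash flow and weight by its year:
  t   CF        PV=CF/(1+0.0805)^t    t·PV
  1       110.00       101.8047       101.8047
  2       110.00        94.2200       188.4400
  3       110.00        87.2004       261.6011
  4       110.00        80.7037       322.8149
  5     1,110.00       753.7011     3,768.5053
  Σ                  1,117.6299     4,643.1661
Price P = Σ PV = 1,117.6299.
Macaulay duration = Σ(t·PV) / P = 4,643.1661 / 1,117.6299 = 4.15448 years.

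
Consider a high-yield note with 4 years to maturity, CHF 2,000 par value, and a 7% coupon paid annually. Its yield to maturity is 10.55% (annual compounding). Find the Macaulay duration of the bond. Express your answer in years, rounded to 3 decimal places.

3.599 years

Periodic yield y = 0.1055. Discount each cash flow and weight by its year:
  t   CF        PV=CF/(1+0.1055)^t    t·PV
  1       140.00       126.6395       126.6395
  2       140.00       114.5541       229.1081
  3       140.00       103.6220       310.8659
  4     2,140.00     1,432.7776     5,731.1104
  Σ                  1,777.5932     6,397.7240
Price P = Σ PV = 1,777.5932.
Macaulay duration = Σ(t·PV) / P = 6,397.7240 / 1,777.5932 = 3.59909 years.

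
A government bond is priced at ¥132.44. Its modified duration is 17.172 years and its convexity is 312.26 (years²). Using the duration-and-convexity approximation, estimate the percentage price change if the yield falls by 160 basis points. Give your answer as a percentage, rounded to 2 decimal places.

+31.47%

Duration effect: -D_mod·Δy = -17.172 × (-0.016) = +0.274752
Convexity effect: ½·C·(Δy)² = 0.5 × 312.26 × (-0.016)² = +0.03996928
ΔP/P ≈ +0.274752 + 0.03996928 = +0.31472128
= +31.472128%.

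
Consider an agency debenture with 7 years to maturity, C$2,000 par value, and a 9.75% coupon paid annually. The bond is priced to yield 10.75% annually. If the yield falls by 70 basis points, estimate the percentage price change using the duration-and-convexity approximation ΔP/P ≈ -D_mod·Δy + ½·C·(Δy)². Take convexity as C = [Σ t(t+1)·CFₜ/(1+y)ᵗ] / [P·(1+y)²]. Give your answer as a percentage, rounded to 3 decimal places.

With y = 0.1075:
  t   CF        PV=CF/(1+0.1075)^t    t·PV        t(t+1)·PV
  1       195.00       176.0722       176.0722         352.1445
  2       195.00       158.9817       317.9634         953.8902
  3       195.00       143.5501       430.6502       1,722.6008
  4       195.00       129.6163       518.4653       2,592.3263
  5       195.00       117.0350       585.1752       3,511.0514
  6       195.00       105.6750       634.0499       4,438.3494
  7     2,195.00     1,074.0596     7,518.4172      60,147.3375
  Σ                  1,904.9900    10,180.7935      73,717.7002
P = 1,904.9900; D_Mac = 5.34428 yrs; D_mod = 4.82553 yrs; C = 31.54944.
Duration effect: -4.82553 × (-0.007) = +0.033779
Convexity effect: 0.5 × 31.54944 × (-0.007)² = +0.0007730
ΔP/P ≈ +0.033779 + 0.0007730 = +0.034552 = +3.4552%.

+3.455%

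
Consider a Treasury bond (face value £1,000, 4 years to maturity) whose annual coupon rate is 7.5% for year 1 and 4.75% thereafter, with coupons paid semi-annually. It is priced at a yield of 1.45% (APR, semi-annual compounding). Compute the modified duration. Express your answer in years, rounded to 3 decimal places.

3.615 years

Periodic yield y = 0.00725. First find Macaulay duration:
  t   CF        PV=CF/(1+0.00725)^t    t·PV
  1        37.50        37.2301        37.2301
  2        37.50        36.9621        73.9242
  3        23.75        23.2408        69.7225
  4        23.75        23.0736        92.2942
  5        23.75        22.9075       114.5374
  6        23.75        22.7426       136.4556
  7        23.75        22.5789       158.0523
  8     1,023.75       966.2638     7,730.1103
  Σ                  1,154.9993     8,412.3266
P = 1,154.9993; Macaulay duration = 8,412.3266 / 1,154.9993 = 7.28340 half-year periods = 3.64170 years.
Modified duration = D_Mac / (1 + y) = 3.64170 / 1.00725 = 3.61549 years.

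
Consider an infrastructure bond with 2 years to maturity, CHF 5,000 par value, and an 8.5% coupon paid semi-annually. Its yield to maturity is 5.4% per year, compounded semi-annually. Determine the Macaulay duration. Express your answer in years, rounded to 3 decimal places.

1.885 years

Periodic yield y = 0.027. Discount each cash flow and weight by its period:
  t   CF        PV=CF/(1+0.027)^t    t·PV
  1       212.50       206.9133       206.9133
  2       212.50       201.4736       402.9471
  3       212.50       196.1768       588.5303
  4     5,212.50     4,685.5901    18,742.3604
  Σ                  5,290.1538    19,940.7512
Price P = Σ PV = 5,290.1538.
Macaulay duration = Σ(t·PV) / P = 19,940.7512 / 5,290.1538 = 3.76941 half-year periods.
In years: 3.76941 / 2 = 1.88470 years.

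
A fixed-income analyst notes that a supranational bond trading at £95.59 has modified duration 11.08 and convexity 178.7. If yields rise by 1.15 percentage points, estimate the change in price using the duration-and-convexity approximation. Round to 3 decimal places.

-£11.051

Duration effect: -D_mod·Δy = -11.08 × (+0.0115) = -0.127420
Convexity effect: ½·C·(Δy)² = 0.5 × 178.7 × (0.0115)² = +0.0118165375
ΔP/P ≈ -0.127420 + 0.0118165375 = -0.1156034625
ΔP ≈ 95.59 × (-0.1156034625) = -11.050534980375.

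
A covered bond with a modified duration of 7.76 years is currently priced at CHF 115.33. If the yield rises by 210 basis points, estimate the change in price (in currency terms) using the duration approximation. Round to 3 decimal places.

-CHF 18.794

Duration approximation: ΔP/P ≈ -D_mod · Δy = -7.76 × (+0.021) = -0.162960.
ΔP ≈ 115.33 × (-0.162960) = -18.7941768.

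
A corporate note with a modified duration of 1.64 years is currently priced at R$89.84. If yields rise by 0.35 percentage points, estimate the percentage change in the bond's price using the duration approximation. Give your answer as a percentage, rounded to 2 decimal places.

-0.57%

Duration approximation: ΔP/P ≈ -D_mod · Δy = -1.64 × (+0.0035) = -0.005740.
As a percentage: -0.5740%.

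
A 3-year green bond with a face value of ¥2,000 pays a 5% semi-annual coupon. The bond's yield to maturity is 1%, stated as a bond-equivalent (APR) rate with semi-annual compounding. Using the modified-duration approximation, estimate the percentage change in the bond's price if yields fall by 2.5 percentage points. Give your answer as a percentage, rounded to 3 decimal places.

Periodic yield y = 0.005. Modified duration first:
  t   CF        PV=CF/(1+0.005)^t    t·PV
  1        50.00        49.7512        49.7512
  2        50.00        49.5037        99.0075
  3        50.00        49.2574       147.7723
  4        50.00        49.0124       196.0495
  5        50.00        48.7685       243.8427
  6     2,050.00     1,989.5621    11,937.3724
  Σ                  2,235.8554    12,673.7955
P = 2,235.8554; D_Mac = 5.66843 half-year periods = 2.83422 yrs; D_mod = 2.83422/(1+0.005) = 2.82012 yrs.
ΔP/P ≈ -D_mod · Δy = -2.82012 × (-0.025) = +0.070503 = +7.0503%.

+7.050%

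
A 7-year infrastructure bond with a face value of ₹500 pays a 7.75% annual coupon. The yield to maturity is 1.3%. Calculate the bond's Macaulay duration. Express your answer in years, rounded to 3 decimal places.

5.899 years

Periodic yield y = 0.013. Discount each cash flow and weight by its year:
  t   CF        PV=CF/(1+0.013)^t    t·PV
  1        38.75        38.2527        38.2527
  2        38.75        37.7618        75.5236
  3        38.75        37.2772       111.8316
  4        38.75        36.7988       147.1953
  5        38.75        36.3266       181.6329
  6        38.75        35.8604       215.1624
  7       538.75       492.1768     3,445.2378
  Σ                    714.4544     4,214.8363
Price P = Σ PV = 714.4544.
Macaulay duration = Σ(t·PV) / P = 4,214.8363 / 714.4544 = 5.89938 years.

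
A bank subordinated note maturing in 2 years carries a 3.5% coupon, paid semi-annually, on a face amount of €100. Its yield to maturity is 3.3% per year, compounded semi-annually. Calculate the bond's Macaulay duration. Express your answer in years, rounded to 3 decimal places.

1.949 years

Periodic yield y = 0.0165. Discount each cash flow and weight by its period:
  t   CF        PV=CF/(1+0.0165)^t    t·PV
  1         1.75         1.7216         1.7216
  2         1.75         1.6936         3.3873
  3         1.75         1.6662         4.9985
  4       101.75        95.3026       381.2105
  Σ                    100.3840       391.3179
Price P = Σ PV = 100.3840.
Macaulay duration = Σ(t·PV) / P = 391.3179 / 100.3840 = 3.89821 half-year periods.
In years: 3.89821 / 2 = 1.94910 years.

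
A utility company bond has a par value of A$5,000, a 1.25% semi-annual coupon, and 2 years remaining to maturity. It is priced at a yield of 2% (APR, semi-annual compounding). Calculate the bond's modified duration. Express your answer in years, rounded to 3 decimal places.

Periodic yield y = 0.01. First find Macaulay duration:
  t   CF        PV=CF/(1+0.01)^t    t·PV
  1        31.25        30.9406        30.9406
  2        31.25        30.6343        61.2685
  3        31.25        30.3309        90.9928
  4     5,031.25     4,834.9324    19,339.7294
  Σ                  4,926.8381    19,522.9314
P = 4,926.8381; Macaulay duration = 19,522.9314 / 4,926.8381 = 3.96257 half-year periods = 1.98128 years.
Modified duration = D_Mac / (1 + y) = 1.98128 / 1.01 = 1.96167 years.

1.962 years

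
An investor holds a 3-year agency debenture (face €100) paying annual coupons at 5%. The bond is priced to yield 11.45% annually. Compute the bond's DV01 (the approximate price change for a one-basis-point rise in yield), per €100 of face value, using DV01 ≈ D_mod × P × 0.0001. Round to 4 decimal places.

€0.0215

Periodic yield y = 0.1145.
  t   CF        PV=CF/(1+0.1145)^t    t·PV
  1         5.00         4.4863         4.4863
  2         5.00         4.0254         8.0508
  3       105.00        75.8489       227.5466
  Σ                     84.3606       240.0837
P = 84.3606; D_Mac = 2.84592 yrs; D_mod = 2.55354 yrs.
DV01 ≈ 2.55354 × 84.3606 × 0.0001 = 0.021542.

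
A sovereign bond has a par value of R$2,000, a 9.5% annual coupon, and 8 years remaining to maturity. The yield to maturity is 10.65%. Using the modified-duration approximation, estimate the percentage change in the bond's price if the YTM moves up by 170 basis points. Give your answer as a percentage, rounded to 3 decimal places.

-9.034%

Periodic yield y = 0.1065. Modified duration first:
  t   CF        PV=CF/(1+0.1065)^t    t·PV
  1       190.00       171.7126       171.7126
  2       190.00       155.1854       310.3707
  3       190.00       140.2489       420.7466
  4       190.00       126.7500       507.0000
  5       190.00       114.5504       572.7519
  6       190.00       103.5250       621.1498
  7       190.00        93.5607       654.9252
  8     2,190.00       974.6143     7,796.9142
  Σ                  1,880.1472    11,055.5710
P = 1,880.1472; D_Mac = 5.88016 yrs; D_mod = 5.88016/(1+0.1065) = 5.31420 yrs.
ΔP/P ≈ -D_mod · Δy = -5.31420 × (+0.017) = -0.090341 = -9.0341%.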